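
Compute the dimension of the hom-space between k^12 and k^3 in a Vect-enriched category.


In Vect-enriched categories, Hom(k^n, k^m) is the space of m x n matrices.
dim(Hom(k^12, k^3)) = 3 * 12 = 36

36


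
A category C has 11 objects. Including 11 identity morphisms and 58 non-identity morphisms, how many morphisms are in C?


Each object has an identity morphism, giving 11 identities.
Adding the 58 non-identity morphisms:
Total = 11 + 58 = 69

69


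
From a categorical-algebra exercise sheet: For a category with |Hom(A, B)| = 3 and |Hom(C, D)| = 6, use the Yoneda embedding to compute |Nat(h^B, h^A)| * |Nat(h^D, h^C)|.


By the Yoneda lemma, Nat(h^B, h^A) is isomorphic to Hom(A, B),
so |Nat(h^B, h^A)| = |Hom(A, B)| and |Nat(h^D, h^C)| = |Hom(C, D)|.
|Hom(A, B)| = 3, |Hom(C, D)| = 6.
|Nat(h^B, h^A) x Nat(h^D, h^C)| = 3 * 6 = 18

18


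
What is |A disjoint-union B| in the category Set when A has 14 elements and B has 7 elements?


In Set, the coproduct A + B is the disjoint union.
|A + B| = |A| + |B| = 14 + 7 = 21

21


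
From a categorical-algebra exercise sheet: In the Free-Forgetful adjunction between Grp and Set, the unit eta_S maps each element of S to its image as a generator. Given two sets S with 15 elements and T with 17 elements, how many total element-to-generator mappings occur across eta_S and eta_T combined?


The unit eta_X: X -> U(F(X)) of the Free-Forgetful adjunction
maps each element of X to a generator of F(X). For X = S + T (disjoint
union in Set), |S + T| = |S| + |T|.
Total mappings = 15 + 17 = 32.

32


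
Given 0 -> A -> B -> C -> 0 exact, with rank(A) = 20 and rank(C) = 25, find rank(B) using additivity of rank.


For a short exact sequence 0 -> A -> B -> C -> 0,
rank is additive: rank(B) = rank(A) + rank(C).
rank(B) = 20 + 25 = 45

45


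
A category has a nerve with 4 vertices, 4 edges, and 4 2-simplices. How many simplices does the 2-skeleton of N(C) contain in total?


The 2-skeleton of the nerve N(C) consists of simplices in dimensions 0, 1, 2:
  |N(C)_0| = 4 (objects)
  |N(C)_1| = 4 (morphisms)
  |N(C)_2| = 4 (composable pairs)
Total = 4 + 4 + 4 = 12

12


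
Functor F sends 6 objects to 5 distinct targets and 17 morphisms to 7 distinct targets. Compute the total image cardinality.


The image of F consists of distinct objects and distinct morphisms.
|Im(F)| on objects = 5
|Im(F)| on morphisms = 7
Total image cardinality = 5 + 7 = 12

12


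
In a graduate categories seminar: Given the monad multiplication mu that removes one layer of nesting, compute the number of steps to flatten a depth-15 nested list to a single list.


Each application of mu: T^2 -> T removes one layer of nesting.
Starting at depth 15 (i.e., T^15(X)), we need to reach T(X).
Number of mu applications = 15 - 1 = 14

14


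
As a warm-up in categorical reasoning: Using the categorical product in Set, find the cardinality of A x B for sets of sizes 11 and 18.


In Set, the product A x B is the Cartesian product.
By the universal property, |A x B| = |A| * |B|.
|A x B| = 11 * 18 = 198

198


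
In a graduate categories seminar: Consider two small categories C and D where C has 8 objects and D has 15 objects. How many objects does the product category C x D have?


The product category C x D has objects that are pairs (c, d).
Number of pairs = |Ob(C)| * |Ob(D)| = 8 * 15 = 120

120


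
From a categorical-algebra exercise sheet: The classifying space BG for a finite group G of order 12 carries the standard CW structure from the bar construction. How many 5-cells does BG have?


In the bar-construction CW model of BG, the n-cells are indexed by
n-tuples [g_1|...|g_n] of non-identity elements of G (degenerate
simplices with some g_i = e do not contribute cells), so there are
(|G| - 1)^n n-cells.
For dim = 5 with |G| = 12:
cells = (12 - 1)^5 = 11^5 = 161051

161051


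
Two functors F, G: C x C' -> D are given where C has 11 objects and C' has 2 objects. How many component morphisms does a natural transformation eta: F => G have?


A natural transformation eta: F => G assigns one component morphism per
object of the domain category.
The domain is the product category C x C', so
|Ob(C x C')| = |Ob(C)| * |Ob(C')| = 11 * 2 = 22.
Therefore eta has 22 component morphisms.

22


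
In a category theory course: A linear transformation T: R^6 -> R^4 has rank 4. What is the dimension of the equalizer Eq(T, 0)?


The equalizer of f and the zero map is ker(f).
By the rank-nullity theorem: dim(ker(f)) = dim(domain) - rank(f).
dim(ker(f)) = 6 - 4 = 2

2


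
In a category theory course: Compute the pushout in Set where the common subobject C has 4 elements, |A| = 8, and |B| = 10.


The pushout A +_C B identifies the images of C in A and B.
|A +_C B| = |A| + |B| - |C| (for injections).
= 8 + 10 - 4 = 14

14


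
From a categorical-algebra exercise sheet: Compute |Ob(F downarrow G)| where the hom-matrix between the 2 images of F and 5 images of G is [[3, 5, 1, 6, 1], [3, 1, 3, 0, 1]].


Objects of (F downarrow G) are triples (a, b, h: F(a)->G(b)).
The count equals the sum of all entries in the hom-matrix.
sum(row 0) = 16
sum(row 1) = 8
Grand total = 24

24


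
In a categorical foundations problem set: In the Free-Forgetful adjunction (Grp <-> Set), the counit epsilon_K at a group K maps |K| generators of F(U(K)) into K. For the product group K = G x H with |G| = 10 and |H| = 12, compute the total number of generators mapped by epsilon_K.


The counit epsilon_K: F(U(K)) -> K of the Free-Forgetful adjunction
maps |K| generators of F(U(K)) into K. For K = G x H (the product group),
|G x H| = |G| * |H|.
Total generators mapped = 10 * 12 = 120.

120


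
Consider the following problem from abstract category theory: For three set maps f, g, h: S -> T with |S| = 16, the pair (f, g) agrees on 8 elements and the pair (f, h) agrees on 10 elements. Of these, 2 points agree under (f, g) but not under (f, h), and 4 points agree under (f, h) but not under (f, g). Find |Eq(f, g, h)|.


Eq(f, g, h) is the triple-agreement set: points in S where all three
maps take the same value. Using inclusion-exclusion on the pairwise data:
Pair (f, g) agrees on 8 points; pair (f, h) on 10 points.
Points agreeing under (f, g) but not (f, h) = 2; under (f, h) but not (f, g) = 4.
Triple-agreement = agreement-in-(f, g) minus points that agree under (f, g) but not (f, h):
|Eq(f, g, h)| = 8 - 2 = 6
(cross-check via (f, h): 10 - 4 = 6.)

6


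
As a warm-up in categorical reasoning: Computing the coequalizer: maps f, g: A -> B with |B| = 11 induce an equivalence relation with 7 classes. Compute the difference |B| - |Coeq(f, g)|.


The coequalizer Coeq(f, g) = B / ~ has one element per equivalence class.
|B| = 11, |Coeq(f, g)| = 7.
|B| - |Coeq(f, g)| = 11 - 7 = 4.

4


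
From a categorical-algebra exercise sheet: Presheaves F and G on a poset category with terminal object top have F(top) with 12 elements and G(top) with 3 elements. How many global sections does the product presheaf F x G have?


Global sections of a presheaf on a poset with terminal top satisfy
Gamma(H) ~ H(top). Presheaves admit pointwise products, so
(F x G)(top) = F(top) x G(top) (Cartesian product).
|Gamma(F x G)| = |F(top)| * |G(top)| = 12 * 3 = 36.

36


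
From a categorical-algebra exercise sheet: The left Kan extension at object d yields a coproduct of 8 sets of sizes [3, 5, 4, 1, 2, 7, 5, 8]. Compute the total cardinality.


Pointwise, the left Kan extension (Lan_F H)(d) is the colimit, indexed
by the comma category (F downarrow d), of H composed with the
projection (F downarrow d) -> C. Here that colimit is given
as a coproduct (disjoint union) of sets, so its cardinality is the
sum of the sizes of the summands.
Coproduct of sets with sizes: 3 + 5 + 4 + 1 + 2 + 7 + 5 + 8
= 35

35


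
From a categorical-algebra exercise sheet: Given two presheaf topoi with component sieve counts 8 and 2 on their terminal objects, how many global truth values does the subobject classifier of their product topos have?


In a product of presheaf topoi E_1 x E_2, the subobject classifier
is Omega = Omega_1 x Omega_2 (componentwise), so
|Omega(top)| = |Omega_1(top_1)| * |Omega_2(top_2)|.
= 8 * 2 = 16.

16


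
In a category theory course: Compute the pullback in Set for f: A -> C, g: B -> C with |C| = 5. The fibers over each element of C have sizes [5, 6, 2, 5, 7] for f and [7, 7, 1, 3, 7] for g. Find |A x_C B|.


The pullback A x_C B consists of pairs (a, b) with f(a) = g(b).
For each element c in C, the fiber product has |f^-1(c)| * |g^-1(c)| elements.
Summing over C: 5 * 7 + 6 * 7 + 2 * 1 + 5 * 3 + 7 * 7
= 35 + 42 + 2 + 15 + 49 = 143

143


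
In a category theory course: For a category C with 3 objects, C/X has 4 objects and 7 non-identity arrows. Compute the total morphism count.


In the slice category C/X, objects are morphisms to X.
Identity morphisms: 4 (one per object of C/X).
Non-identity morphisms: 7.
Total = 4 + 7 = 11

11


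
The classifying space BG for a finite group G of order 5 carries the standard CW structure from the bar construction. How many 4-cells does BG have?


In the bar-construction CW model of BG, the n-cells are indexed by
n-tuples [g_1|...|g_n] of non-identity elements of G (degenerate
simplices with some g_i = e do not contribute cells), so there are
(|G| - 1)^n n-cells.
For dim = 4 with |G| = 5:
cells = (5 - 1)^4 = 4^4 = 256

256


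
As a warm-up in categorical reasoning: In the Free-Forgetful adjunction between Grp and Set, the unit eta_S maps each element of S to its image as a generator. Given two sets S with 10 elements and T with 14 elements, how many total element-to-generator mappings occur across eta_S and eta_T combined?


The unit eta_X: X -> U(F(X)) of the Free-Forgetful adjunction
maps each element of X to a generator of F(X). For X = S + T (disjoint
union in Set), |S + T| = |S| + |T|.
Total mappings = 10 + 14 = 24.

24


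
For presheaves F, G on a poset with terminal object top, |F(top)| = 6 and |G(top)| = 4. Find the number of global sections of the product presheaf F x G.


Global sections of a presheaf on a poset with terminal top satisfy
Gamma(H) ~ H(top). Presheaves admit pointwise products, so
(F x G)(top) = F(top) x G(top) (Cartesian product).
|Gamma(F x G)| = |F(top)| * |G(top)| = 6 * 4 = 24.

24


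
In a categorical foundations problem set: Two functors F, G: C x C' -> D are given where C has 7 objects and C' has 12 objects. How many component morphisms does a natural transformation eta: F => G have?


A natural transformation eta: F => G assigns one component morphism per
object of the domain category.
The domain is the product category C x C', so
|Ob(C x C')| = |Ob(C)| * |Ob(C')| = 7 * 12 = 84.
Therefore eta has 84 component morphisms.

84


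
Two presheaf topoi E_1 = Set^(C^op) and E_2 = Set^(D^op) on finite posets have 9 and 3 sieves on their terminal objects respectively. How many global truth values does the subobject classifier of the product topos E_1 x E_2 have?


In a product of presheaf topoi E_1 x E_2, the subobject classifier
is Omega = Omega_1 x Omega_2 (componentwise), so
|Omega(top)| = |Omega_1(top_1)| * |Omega_2(top_2)|.
= 9 * 3 = 27.

27


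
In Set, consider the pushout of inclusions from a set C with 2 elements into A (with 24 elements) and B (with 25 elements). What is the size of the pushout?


The pushout A +_C B identifies the images of C in A and B.
|A +_C B| = |A| + |B| - |C| (for injections).
= 24 + 25 - 2 = 47

47


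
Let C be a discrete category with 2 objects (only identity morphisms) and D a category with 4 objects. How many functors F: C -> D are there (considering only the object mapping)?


A functor from a discrete category C to D is determined by
where each object maps. Each of the 2 objects of C can map
to any of the 4 objects of D independently.
Number of functors = 4^2 = 16

16


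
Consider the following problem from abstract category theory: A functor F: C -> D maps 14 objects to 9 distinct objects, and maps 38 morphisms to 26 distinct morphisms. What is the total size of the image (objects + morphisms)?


The image of F consists of distinct objects and distinct morphisms.
|Im(F)| on objects = 9
|Im(F)| on morphisms = 26
Total image cardinality = 9 + 26 = 35

35


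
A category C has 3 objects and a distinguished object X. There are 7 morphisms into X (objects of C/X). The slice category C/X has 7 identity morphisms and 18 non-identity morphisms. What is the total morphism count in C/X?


In the slice category C/X, objects are morphisms to X.
Identity morphisms: 7 (one per object of C/X).
Non-identity morphisms: 18.
Total = 7 + 18 = 25

25


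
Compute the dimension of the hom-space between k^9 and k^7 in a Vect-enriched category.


In Vect-enriched categories, Hom(k^n, k^m) is the space of m x n matrices.
dim(Hom(k^9, k^7)) = 7 * 9 = 63

63


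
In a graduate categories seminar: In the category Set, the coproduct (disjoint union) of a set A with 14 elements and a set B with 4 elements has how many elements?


In Set, the coproduct A + B is the disjoint union.
|A + B| = |A| + |B| = 14 + 4 = 18

18


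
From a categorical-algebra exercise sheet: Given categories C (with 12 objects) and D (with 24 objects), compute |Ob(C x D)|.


The product category C x D has objects that are pairs (c, d).
Number of pairs = |Ob(C)| * |Ob(D)| = 12 * 24 = 288

288


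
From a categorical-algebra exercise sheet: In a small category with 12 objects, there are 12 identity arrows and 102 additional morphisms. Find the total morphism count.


Each object has an identity morphism, giving 12 identities.
Adding the 102 non-identity morphisms:
Total = 12 + 102 = 114

114


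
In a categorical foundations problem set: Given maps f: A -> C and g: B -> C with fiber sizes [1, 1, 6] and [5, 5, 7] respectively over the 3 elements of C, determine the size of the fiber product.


The pullback A x_C B consists of pairs (a, b) with f(a) = g(b).
For each element c in C, the fiber product has |f^-1(c)| * |g^-1(c)| elements.
Summing over C: 1 * 5 + 1 * 5 + 6 * 7
= 5 + 5 + 42 = 52

52


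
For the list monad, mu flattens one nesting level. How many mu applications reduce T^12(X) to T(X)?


Each application of mu: T^2 -> T removes one layer of nesting.
Starting at depth 12 (i.e., T^12(X)), we need to reach T(X).
Number of mu applications = 12 - 1 = 11

11


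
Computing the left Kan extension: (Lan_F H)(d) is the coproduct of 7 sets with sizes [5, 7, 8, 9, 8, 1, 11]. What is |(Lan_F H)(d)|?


Pointwise, the left Kan extension (Lan_F H)(d) is the colimit, indexed
by the comma category (F downarrow d), of H composed with the
projection (F downarrow d) -> C. Here that colimit is given
as a coproduct (disjoint union) of sets, so its cardinality is the
sum of the sizes of the summands.
Coproduct of sets with sizes: 5 + 7 + 8 + 9 + 8 + 1 + 11
= 49

49


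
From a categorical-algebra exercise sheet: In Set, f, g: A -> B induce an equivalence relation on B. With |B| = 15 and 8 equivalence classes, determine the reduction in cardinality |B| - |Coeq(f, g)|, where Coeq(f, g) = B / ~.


The coequalizer Coeq(f, g) = B / ~ has one element per equivalence class.
|B| = 15, |Coeq(f, g)| = 8.
|B| - |Coeq(f, g)| = 15 - 8 = 7.

7


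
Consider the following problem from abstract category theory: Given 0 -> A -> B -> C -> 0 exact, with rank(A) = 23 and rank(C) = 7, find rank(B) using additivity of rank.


For a short exact sequence 0 -> A -> B -> C -> 0,
rank is additive: rank(B) = rank(A) + rank(C).
rank(B) = 23 + 7 = 30

30


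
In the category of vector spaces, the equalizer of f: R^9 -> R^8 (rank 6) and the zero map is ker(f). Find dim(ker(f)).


The equalizer of f and the zero map is ker(f).
By the rank-nullity theorem: dim(ker(f)) = dim(domain) - rank(f).
dim(ker(f)) = 9 - 6 = 3

3


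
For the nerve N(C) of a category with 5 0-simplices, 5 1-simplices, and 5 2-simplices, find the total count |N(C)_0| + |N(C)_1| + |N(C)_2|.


The 2-skeleton of the nerve N(C) consists of simplices in dimensions 0, 1, 2:
  |N(C)_0| = 5 (objects)
  |N(C)_1| = 5 (morphisms)
  |N(C)_2| = 5 (composable pairs)
Total = 5 + 5 + 5 = 15

15


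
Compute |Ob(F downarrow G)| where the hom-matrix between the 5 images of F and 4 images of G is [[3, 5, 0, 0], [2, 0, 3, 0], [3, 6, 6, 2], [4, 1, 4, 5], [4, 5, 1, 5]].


Objects of (F downarrow G) are triples (a, b, h: F(a)->G(b)).
The count equals the sum of all entries in the hom-matrix.
sum(row 0) = 8
sum(row 1) = 5
sum(row 2) = 17
sum(row 3) = 14
sum(row 4) = 15
Grand total = 59

59


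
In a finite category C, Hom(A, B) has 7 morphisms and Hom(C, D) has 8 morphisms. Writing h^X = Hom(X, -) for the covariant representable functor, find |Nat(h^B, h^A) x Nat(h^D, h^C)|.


By the Yoneda lemma, Nat(h^B, h^A) is isomorphic to Hom(A, B),
so |Nat(h^B, h^A)| = |Hom(A, B)| and |Nat(h^D, h^C)| = |Hom(C, D)|.
|Hom(A, B)| = 7, |Hom(C, D)| = 8.
|Nat(h^B, h^A) x Nat(h^D, h^C)| = 7 * 8 = 56

56


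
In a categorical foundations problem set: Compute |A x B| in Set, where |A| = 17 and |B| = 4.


In Set, the product A x B is the Cartesian product.
By the universal property, |A x B| = |A| * |B|.
|A x B| = 17 * 4 = 68

68


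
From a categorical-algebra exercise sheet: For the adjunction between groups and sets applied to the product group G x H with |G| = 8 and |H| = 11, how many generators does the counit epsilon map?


The counit epsilon_K: F(U(K)) -> K of the Free-Forgetful adjunction
maps |K| generators of F(U(K)) into K. For K = G x H (the product group),
|G x H| = |G| * |H|.
Total generators mapped = 8 * 11 = 88.

88


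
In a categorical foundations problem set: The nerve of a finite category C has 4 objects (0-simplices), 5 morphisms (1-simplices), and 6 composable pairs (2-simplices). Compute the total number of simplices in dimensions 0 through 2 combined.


The 2-skeleton of the nerve N(C) consists of simplices in dimensions 0, 1, 2:
  |N(C)_0| = 4 (objects)
  |N(C)_1| = 5 (morphisms)
  |N(C)_2| = 6 (composable pairs)
Total = 4 + 5 + 6 = 15

15


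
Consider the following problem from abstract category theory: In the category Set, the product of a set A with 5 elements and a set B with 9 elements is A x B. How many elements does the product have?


In Set, the product A x B is the Cartesian product.
By the universal property, |A x B| = |A| * |B|.
|A x B| = 5 * 9 = 45

45


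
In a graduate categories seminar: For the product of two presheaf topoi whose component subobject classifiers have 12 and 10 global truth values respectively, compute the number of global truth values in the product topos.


In a product of presheaf topoi E_1 x E_2, the subobject classifier
is Omega = Omega_1 x Omega_2 (componentwise), so
|Omega(top)| = |Omega_1(top_1)| * |Omega_2(top_2)|.
= 12 * 10 = 120.

120


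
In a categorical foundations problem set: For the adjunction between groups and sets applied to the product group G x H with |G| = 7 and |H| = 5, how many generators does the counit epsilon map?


The counit epsilon_K: F(U(K)) -> K of the Free-Forgetful adjunction
maps |K| generators of F(U(K)) into K. For K = G x H (the product group),
|G x H| = |G| * |H|.
Total generators mapped = 7 * 5 = 35.

35


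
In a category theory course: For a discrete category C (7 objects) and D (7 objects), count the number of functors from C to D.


A functor from a discrete category C to D is determined by
where each object maps. Each of the 7 objects of C can map
to any of the 7 objects of D independently.
Number of functors = 7^7 = 823543

823543


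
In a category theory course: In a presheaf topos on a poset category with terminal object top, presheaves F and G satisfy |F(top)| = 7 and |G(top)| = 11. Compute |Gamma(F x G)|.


Global sections of a presheaf on a poset with terminal top satisfy
Gamma(H) ~ H(top). Presheaves admit pointwise products, so
(F x G)(top) = F(top) x G(top) (Cartesian product).
|Gamma(F x G)| = |F(top)| * |G(top)| = 7 * 11 = 77.

77


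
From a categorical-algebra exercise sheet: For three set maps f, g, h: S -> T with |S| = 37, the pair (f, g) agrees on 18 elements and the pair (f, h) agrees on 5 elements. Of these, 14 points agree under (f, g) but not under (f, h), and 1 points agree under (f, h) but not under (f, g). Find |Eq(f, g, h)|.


Eq(f, g, h) is the triple-agreement set: points in S where all three
maps take the same value. Using inclusion-exclusion on the pairwise data:
Pair (f, g) agrees on 18 points; pair (f, h) on 5 points.
Points agreeing under (f, g) but not (f, h) = 14; under (f, h) but not (f, g) = 1.
Triple-agreement = agreement-in-(f, g) minus points that agree under (f, g) but not (f, h):
|Eq(f, g, h)| = 18 - 14 = 4
(cross-check via (f, h): 5 - 1 = 4.)

4


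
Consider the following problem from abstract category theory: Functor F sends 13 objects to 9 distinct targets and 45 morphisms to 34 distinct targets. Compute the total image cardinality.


The image of F consists of distinct objects and distinct morphisms.
|Im(F)| on objects = 9
|Im(F)| on morphisms = 34
Total image cardinality = 9 + 34 = 43

43


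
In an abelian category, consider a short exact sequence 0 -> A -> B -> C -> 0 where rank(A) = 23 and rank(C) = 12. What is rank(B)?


For a short exact sequence 0 -> A -> B -> C -> 0,
rank is additive: rank(B) = rank(A) + rank(C).
rank(B) = 23 + 12 = 35

35


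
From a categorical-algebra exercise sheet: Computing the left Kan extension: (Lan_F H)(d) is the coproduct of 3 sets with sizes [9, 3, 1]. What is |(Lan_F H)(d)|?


Pointwise, the left Kan extension (Lan_F H)(d) is the colimit, indexed
by the comma category (F downarrow d), of H composed with the
projection (F downarrow d) -> C. Here that colimit is given
as a coproduct (disjoint union) of sets, so its cardinality is the
sum of the sizes of the summands.
Coproduct of sets with sizes: 9 + 3 + 1
= 13

13


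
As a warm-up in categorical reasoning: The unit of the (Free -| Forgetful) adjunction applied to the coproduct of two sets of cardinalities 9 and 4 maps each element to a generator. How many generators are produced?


The unit eta_X: X -> U(F(X)) of the Free-Forgetful adjunction
maps each element of X to a generator of F(X). For X = S + T (disjoint
union in Set), |S + T| = |S| + |T|.
Total mappings = 9 + 4 = 13.

13


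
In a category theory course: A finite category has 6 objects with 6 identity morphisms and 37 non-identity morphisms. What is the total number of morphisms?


Each object has an identity morphism, giving 6 identities.
Adding the 37 non-identity morphisms:
Total = 6 + 37 = 43

43


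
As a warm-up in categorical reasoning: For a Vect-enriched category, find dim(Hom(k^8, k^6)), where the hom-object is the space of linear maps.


In Vect-enriched categories, Hom(k^n, k^m) is the space of m x n matrices.
dim(Hom(k^8, k^6)) = 6 * 8 = 48

48


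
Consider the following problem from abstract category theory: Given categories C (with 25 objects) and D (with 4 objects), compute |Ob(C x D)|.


The product category C x D has objects that are pairs (c, d).
Number of pairs = |Ob(C)| * |Ob(D)| = 25 * 4 = 100

100


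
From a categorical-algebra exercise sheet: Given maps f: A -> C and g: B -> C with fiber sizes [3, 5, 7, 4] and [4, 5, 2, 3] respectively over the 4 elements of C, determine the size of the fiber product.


The pullback A x_C B consists of pairs (a, b) with f(a) = g(b).
For each element c in C, the fiber product has |f^-1(c)| * |g^-1(c)| elements.
Summing over C: 3 * 4 + 5 * 5 + 7 * 2 + 4 * 3
= 12 + 25 + 14 + 12 = 63

63


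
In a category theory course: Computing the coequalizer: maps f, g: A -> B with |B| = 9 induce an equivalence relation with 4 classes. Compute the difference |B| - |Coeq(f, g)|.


The coequalizer Coeq(f, g) = B / ~ has one element per equivalence class.
|B| = 9, |Coeq(f, g)| = 4.
|B| - |Coeq(f, g)| = 9 - 4 = 5.

5


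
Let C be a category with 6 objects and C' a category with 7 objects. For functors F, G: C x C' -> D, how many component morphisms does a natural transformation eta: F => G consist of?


A natural transformation eta: F => G assigns one component morphism per
object of the domain category.
The domain is the product category C x C', so
|Ob(C x C')| = |Ob(C)| * |Ob(C')| = 6 * 7 = 42.
Therefore eta has 42 component morphisms.

42


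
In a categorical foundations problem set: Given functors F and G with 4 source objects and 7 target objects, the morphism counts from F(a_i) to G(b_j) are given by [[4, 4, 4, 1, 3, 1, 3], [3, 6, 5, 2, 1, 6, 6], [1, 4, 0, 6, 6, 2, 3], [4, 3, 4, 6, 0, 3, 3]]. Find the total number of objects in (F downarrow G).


Objects of (F downarrow G) are triples (a, b, h: F(a)->G(b)).
The count equals the sum of all entries in the hom-matrix.
sum(row 0) = 20
sum(row 1) = 29
sum(row 2) = 22
sum(row 3) = 23
Grand total = 94

94


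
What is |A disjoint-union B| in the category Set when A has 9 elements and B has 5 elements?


In Set, the coproduct A + B is the disjoint union.
|A + B| = |A| + |B| = 9 + 5 = 14

14


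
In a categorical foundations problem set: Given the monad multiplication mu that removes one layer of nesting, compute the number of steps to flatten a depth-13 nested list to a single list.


Each application of mu: T^2 -> T removes one layer of nesting.
Starting at depth 13 (i.e., T^13(X)), we need to reach T(X).
Number of mu applications = 13 - 1 = 12

12


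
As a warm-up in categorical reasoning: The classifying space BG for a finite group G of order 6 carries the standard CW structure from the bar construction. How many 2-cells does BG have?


In the bar-construction CW model of BG, the n-cells are indexed by
n-tuples [g_1|...|g_n] of non-identity elements of G (degenerate
simplices with some g_i = e do not contribute cells), so there are
(|G| - 1)^n n-cells.
For dim = 2 with |G| = 6:
cells = (6 - 1)^2 = 5^2 = 25

25


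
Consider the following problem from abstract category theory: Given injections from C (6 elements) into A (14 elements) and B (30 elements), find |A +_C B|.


The pushout A +_C B identifies the images of C in A and B.
|A +_C B| = |A| + |B| - |C| (for injections).
= 14 + 30 - 6 = 38

38


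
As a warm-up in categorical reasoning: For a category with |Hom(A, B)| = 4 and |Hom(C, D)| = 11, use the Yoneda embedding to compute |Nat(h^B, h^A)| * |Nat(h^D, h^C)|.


By the Yoneda lemma, Nat(h^B, h^A) is isomorphic to Hom(A, B),
so |Nat(h^B, h^A)| = |Hom(A, B)| and |Nat(h^D, h^C)| = |Hom(C, D)|.
|Hom(A, B)| = 4, |Hom(C, D)| = 11.
|Nat(h^B, h^A) x Nat(h^D, h^C)| = 4 * 11 = 44

44


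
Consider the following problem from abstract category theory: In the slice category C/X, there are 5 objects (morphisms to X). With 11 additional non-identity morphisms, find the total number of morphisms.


In the slice category C/X, objects are morphisms to X.
Identity morphisms: 5 (one per object of C/X).
Non-identity morphisms: 11.
Total = 5 + 11 = 16

16


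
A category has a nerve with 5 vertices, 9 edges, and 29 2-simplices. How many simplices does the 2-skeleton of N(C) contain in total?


The 2-skeleton of the nerve N(C) consists of simplices in dimensions 0, 1, 2:
  |N(C)_0| = 5 (objects)
  |N(C)_1| = 9 (morphisms)
  |N(C)_2| = 29 (composable pairs)
Total = 5 + 9 + 29 = 43

43


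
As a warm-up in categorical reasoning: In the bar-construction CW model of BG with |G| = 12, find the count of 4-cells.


In the bar-construction CW model of BG, the n-cells are indexed by
n-tuples [g_1|...|g_n] of non-identity elements of G (degenerate
simplices with some g_i = e do not contribute cells), so there are
(|G| - 1)^n n-cells.
For dim = 4 with |G| = 12:
cells = (12 - 1)^4 = 11^4 = 14641

14641


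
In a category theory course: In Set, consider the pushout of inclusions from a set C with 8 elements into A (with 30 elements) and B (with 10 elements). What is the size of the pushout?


The pushout A +_C B identifies the images of C in A and B.
|A +_C B| = |A| + |B| - |C| (for injections).
= 30 + 10 - 8 = 32

32


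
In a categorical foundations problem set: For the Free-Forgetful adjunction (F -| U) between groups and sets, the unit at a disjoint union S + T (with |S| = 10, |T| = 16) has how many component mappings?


The unit eta_X: X -> U(F(X)) of the Free-Forgetful adjunction
maps each element of X to a generator of F(X). For X = S + T (disjoint
union in Set), |S + T| = |S| + |T|.
Total mappings = 10 + 16 = 26.

26


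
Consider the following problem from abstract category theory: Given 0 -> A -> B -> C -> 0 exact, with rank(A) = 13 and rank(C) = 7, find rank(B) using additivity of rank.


For a short exact sequence 0 -> A -> B -> C -> 0,
rank is additive: rank(B) = rank(A) + rank(C).
rank(B) = 13 + 7 = 20

20


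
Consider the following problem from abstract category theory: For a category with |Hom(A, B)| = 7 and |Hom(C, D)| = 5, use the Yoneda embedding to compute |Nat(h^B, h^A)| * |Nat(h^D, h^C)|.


By the Yoneda lemma, Nat(h^B, h^A) is isomorphic to Hom(A, B),
so |Nat(h^B, h^A)| = |Hom(A, B)| and |Nat(h^D, h^C)| = |Hom(C, D)|.
|Hom(A, B)| = 7, |Hom(C, D)| = 5.
|Nat(h^B, h^A) x Nat(h^D, h^C)| = 7 * 5 = 35

35


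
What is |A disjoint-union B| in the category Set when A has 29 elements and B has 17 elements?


In Set, the coproduct A + B is the disjoint union.
|A + B| = |A| + |B| = 29 + 17 = 46

46


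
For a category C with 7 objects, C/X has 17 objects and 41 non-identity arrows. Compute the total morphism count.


In the slice category C/X, objects are morphisms to X.
Identity morphisms: 17 (one per object of C/X).
Non-identity morphisms: 41.
Total = 17 + 41 = 58

58


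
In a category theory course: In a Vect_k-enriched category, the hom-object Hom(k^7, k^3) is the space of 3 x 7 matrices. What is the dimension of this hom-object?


In Vect-enriched categories, Hom(k^n, k^m) is the space of m x n matrices.
dim(Hom(k^7, k^3)) = 3 * 7 = 21

21


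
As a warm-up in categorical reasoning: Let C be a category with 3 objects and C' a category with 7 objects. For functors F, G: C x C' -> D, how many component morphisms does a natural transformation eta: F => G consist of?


A natural transformation eta: F => G assigns one component morphism per
object of the domain category.
The domain is the product category C x C', so
|Ob(C x C')| = |Ob(C)| * |Ob(C')| = 3 * 7 = 21.
Therefore eta has 21 component morphisms.

21


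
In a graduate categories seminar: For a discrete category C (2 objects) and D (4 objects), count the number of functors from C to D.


A functor from a discrete category C to D is determined by
where each object maps. Each of the 2 objects of C can map
to any of the 4 objects of D independently.
Number of functors = 4^2 = 16

16


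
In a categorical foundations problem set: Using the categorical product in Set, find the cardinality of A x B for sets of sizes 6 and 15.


In Set, the product A x B is the Cartesian product.
By the universal property, |A x B| = |A| * |B|.
|A x B| = 6 * 15 = 90

90


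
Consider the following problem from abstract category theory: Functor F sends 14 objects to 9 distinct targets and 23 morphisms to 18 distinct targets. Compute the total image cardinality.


The image of F consists of distinct objects and distinct morphisms.
|Im(F)| on objects = 9
|Im(F)| on morphisms = 18
Total image cardinality = 9 + 18 = 27

27


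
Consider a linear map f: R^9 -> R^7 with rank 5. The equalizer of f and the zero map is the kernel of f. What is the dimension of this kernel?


The equalizer of f and the zero map is ker(f).
By the rank-nullity theorem: dim(ker(f)) = dim(domain) - rank(f).
dim(ker(f)) = 9 - 5 = 4

4


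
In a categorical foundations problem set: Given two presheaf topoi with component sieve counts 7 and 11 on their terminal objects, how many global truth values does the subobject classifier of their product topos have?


In a product of presheaf topoi E_1 x E_2, the subobject classifier
is Omega = Omega_1 x Omega_2 (componentwise), so
|Omega(top)| = |Omega_1(top_1)| * |Omega_2(top_2)|.
= 7 * 11 = 77.

77


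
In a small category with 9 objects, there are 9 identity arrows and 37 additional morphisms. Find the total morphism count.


Each object has an identity morphism, giving 9 identities.
Adding the 37 non-identity morphisms:
Total = 9 + 37 = 46

46


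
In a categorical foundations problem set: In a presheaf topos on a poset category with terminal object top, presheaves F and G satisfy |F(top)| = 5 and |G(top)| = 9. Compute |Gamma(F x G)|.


Global sections of a presheaf on a poset with terminal top satisfy
Gamma(H) ~ H(top). Presheaves admit pointwise products, so
(F x G)(top) = F(top) x G(top) (Cartesian product).
|Gamma(F x G)| = |F(top)| * |G(top)| = 5 * 9 = 45.

45


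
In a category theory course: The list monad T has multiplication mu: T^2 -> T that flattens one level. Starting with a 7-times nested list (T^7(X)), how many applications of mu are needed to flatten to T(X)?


Each application of mu: T^2 -> T removes one layer of nesting.
Starting at depth 7 (i.e., T^7(X)), we need to reach T(X).
Number of mu applications = 7 - 1 = 6

6


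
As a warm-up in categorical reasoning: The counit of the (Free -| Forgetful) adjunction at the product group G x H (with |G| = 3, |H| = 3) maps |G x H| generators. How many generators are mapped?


The counit epsilon_K: F(U(K)) -> K of the Free-Forgetful adjunction
maps |K| generators of F(U(K)) into K. For K = G x H (the product group),
|G x H| = |G| * |H|.
Total generators mapped = 3 * 3 = 9.

9


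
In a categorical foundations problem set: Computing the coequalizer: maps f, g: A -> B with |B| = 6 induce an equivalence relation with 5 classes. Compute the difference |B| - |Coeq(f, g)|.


The coequalizer Coeq(f, g) = B / ~ has one element per equivalence class.
|B| = 6, |Coeq(f, g)| = 5.
|B| - |Coeq(f, g)| = 6 - 5 = 1.

1


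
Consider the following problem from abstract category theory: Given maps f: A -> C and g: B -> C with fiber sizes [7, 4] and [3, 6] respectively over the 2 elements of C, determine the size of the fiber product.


The pullback A x_C B consists of pairs (a, b) with f(a) = g(b).
For each element c in C, the fiber product has |f^-1(c)| * |g^-1(c)| elements.
Summing over C: 7 * 3 + 4 * 6
= 21 + 24 = 45

45


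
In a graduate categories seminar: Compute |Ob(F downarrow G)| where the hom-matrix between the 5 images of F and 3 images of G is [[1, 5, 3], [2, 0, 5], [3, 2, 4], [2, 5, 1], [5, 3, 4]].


Objects of (F downarrow G) are triples (a, b, h: F(a)->G(b)).
The count equals the sum of all entries in the hom-matrix.
sum(row 0) = 9
sum(row 1) = 7
sum(row 2) = 9
sum(row 3) = 8
sum(row 4) = 12
Grand total = 45

45


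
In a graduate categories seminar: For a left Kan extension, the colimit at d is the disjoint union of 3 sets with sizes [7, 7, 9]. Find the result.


Pointwise, the left Kan extension (Lan_F H)(d) is the colimit, indexed
by the comma category (F downarrow d), of H composed with the
projection (F downarrow d) -> C. Here that colimit is given
as a coproduct (disjoint union) of sets, so its cardinality is the
sum of the sizes of the summands.
Coproduct of sets with sizes: 7 + 7 + 9
= 23

23


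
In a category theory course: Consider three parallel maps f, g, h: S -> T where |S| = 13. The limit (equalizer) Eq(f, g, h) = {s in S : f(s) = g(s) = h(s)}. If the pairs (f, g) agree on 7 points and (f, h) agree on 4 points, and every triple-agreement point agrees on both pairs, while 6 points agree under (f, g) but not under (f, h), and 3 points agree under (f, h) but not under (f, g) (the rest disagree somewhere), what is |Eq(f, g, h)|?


Eq(f, g, h) is the triple-agreement set: points in S where all three
maps take the same value. Using inclusion-exclusion on the pairwise data:
Pair (f, g) agrees on 7 points; pair (f, h) on 4 points.
Points agreeing under (f, g) but not (f, h) = 6; under (f, h) but not (f, g) = 3.
Triple-agreement = agreement-in-(f, g) minus points that agree under (f, g) but not (f, h):
|Eq(f, g, h)| = 7 - 6 = 1
(cross-check via (f, h): 4 - 3 = 1.)

1


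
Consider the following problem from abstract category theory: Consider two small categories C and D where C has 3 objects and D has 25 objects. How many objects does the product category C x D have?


The product category C x D has objects that are pairs (c, d).
Number of pairs = |Ob(C)| * |Ob(D)| = 3 * 25 = 75

75


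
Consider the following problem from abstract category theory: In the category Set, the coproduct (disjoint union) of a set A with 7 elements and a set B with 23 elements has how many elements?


In Set, the coproduct A + B is the disjoint union.
|A + B| = |A| + |B| = 7 + 23 = 30

30


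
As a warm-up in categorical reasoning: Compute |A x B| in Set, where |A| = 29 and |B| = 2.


In Set, the product A x B is the Cartesian product.
By the universal property, |A x B| = |A| * |B|.
|A x B| = 29 * 2 = 58

58


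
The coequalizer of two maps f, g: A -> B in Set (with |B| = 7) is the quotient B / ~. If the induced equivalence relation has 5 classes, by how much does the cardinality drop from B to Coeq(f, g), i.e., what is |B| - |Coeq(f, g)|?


The coequalizer Coeq(f, g) = B / ~ has one element per equivalence class.
|B| = 7, |Coeq(f, g)| = 5.
|B| - |Coeq(f, g)| = 7 - 5 = 2.

2


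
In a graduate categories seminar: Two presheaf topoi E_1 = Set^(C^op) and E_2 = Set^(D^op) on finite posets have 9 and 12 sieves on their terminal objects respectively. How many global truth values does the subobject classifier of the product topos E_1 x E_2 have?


In a product of presheaf topoi E_1 x E_2, the subobject classifier
is Omega = Omega_1 x Omega_2 (componentwise), so
|Omega(top)| = |Omega_1(top_1)| * |Omega_2(top_2)|.
= 9 * 12 = 108.

108


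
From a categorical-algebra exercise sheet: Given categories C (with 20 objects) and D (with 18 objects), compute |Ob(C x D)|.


The product category C x D has objects that are pairs (c, d).
Number of pairs = |Ob(C)| * |Ob(D)| = 20 * 18 = 360

360


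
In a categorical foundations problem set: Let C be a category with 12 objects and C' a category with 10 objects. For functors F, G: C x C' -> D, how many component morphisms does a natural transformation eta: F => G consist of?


A natural transformation eta: F => G assigns one component morphism per
object of the domain category.
The domain is the product category C x C', so
|Ob(C x C')| = |Ob(C)| * |Ob(C')| = 12 * 10 = 120.
Therefore eta has 120 component morphisms.

120


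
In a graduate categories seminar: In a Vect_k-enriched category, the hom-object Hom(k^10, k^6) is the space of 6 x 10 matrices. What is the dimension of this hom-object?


In Vect-enriched categories, Hom(k^n, k^m) is the space of m x n matrices.
dim(Hom(k^10, k^6)) = 6 * 10 = 60

60


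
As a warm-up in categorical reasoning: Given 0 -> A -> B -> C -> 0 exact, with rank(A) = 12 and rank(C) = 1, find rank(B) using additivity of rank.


For a short exact sequence 0 -> A -> B -> C -> 0,
rank is additive: rank(B) = rank(A) + rank(C).
rank(B) = 12 + 1 = 13

13


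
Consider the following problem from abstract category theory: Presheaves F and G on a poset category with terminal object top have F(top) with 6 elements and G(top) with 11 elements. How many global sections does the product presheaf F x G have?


Global sections of a presheaf on a poset with terminal top satisfy
Gamma(H) ~ H(top). Presheaves admit pointwise products, so
(F x G)(top) = F(top) x G(top) (Cartesian product).
|Gamma(F x G)| = |F(top)| * |G(top)| = 6 * 11 = 66.

66


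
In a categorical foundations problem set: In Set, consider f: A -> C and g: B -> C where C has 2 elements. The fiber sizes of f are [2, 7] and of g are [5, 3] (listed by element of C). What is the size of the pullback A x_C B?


The pullback A x_C B consists of pairs (a, b) with f(a) = g(b).
For each element c in C, the fiber product has |f^-1(c)| * |g^-1(c)| elements.
Summing over C: 2 * 5 + 7 * 3
= 10 + 21 = 31

31
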